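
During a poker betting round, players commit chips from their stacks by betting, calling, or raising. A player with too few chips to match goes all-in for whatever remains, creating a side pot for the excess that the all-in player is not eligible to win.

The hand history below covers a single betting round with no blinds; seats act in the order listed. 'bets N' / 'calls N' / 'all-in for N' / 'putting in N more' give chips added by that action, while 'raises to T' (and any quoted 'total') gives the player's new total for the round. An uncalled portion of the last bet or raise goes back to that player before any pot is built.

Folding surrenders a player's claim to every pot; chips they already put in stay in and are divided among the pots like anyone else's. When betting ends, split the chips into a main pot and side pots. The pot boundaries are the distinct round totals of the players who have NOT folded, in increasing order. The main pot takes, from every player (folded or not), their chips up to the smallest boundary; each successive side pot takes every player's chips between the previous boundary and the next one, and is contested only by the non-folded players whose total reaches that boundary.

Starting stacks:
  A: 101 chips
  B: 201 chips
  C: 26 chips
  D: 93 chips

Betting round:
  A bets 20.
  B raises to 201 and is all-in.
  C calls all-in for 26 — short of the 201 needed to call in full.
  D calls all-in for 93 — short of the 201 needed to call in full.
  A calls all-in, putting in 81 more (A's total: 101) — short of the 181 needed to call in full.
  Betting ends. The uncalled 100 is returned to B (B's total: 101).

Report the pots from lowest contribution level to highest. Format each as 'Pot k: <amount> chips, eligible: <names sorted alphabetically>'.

Pot 1: 104 chips, eligible: A, B, C, D
Pot 2: 201 chips, eligible: A, B, D
Pot 3: 16 chips, eligible: A, B

Derivation:
Contributions (after 100 returned to B): A=101, B=101, C=26, D=93
Pot levels (distinct totals of non-folded players): 26, 93, 101
Layer 1-26: 26 each from A, B, C, D = 26*4 = 104 chips; eligible A, B, C, D
Layer 27-93: 67 each from A, B, D = 67*3 = 201 chips; eligible A, B, D
Layer 94-101: 8 each from A, B = 8*2 = 16 chips; eligible A, B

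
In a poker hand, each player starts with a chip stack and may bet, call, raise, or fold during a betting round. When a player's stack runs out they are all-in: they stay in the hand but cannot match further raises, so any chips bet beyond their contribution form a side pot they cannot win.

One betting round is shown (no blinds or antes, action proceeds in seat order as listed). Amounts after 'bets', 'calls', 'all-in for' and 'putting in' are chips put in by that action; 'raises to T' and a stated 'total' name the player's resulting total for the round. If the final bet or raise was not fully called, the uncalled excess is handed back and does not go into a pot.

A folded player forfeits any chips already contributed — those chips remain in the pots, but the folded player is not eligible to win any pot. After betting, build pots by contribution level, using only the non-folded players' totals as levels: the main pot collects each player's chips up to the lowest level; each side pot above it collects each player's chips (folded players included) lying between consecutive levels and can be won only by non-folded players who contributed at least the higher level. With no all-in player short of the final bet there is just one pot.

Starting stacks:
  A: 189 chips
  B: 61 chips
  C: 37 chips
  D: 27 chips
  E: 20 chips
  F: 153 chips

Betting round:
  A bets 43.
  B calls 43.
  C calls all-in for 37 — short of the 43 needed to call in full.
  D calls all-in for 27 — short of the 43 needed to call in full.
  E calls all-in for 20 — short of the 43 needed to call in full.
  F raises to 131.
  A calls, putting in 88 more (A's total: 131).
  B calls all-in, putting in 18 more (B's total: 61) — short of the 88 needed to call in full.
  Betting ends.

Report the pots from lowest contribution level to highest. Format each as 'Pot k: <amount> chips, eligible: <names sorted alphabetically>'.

Contributions: A=131, B=61, C=37, D=27, E=20, F=131
Pot levels (distinct totals of non-folded players): 20, 27, 37, 61, 131
Layer 1-20: 20 each from A, B, C, D, E, F = 20*6 = 120 chips; eligible A, B, C, D, E, F
Layer 21-27: 7 each from A, B, C, D, F = 7*5 = 35 chips; eligible A, B, C, D, F
Layer 28-37: 10 each from A, B, C, F = 10*4 = 40 chips; eligible A, B, C, F
Layer 38-61: 24 each from A, B, F = 24*3 = 72 chips; eligible A, B, F
Layer 62-131: 70 each from A, F = 70*2 = 140 chips; eligible A, F

Pot 1: 120 chips, eligible: A, B, C, D, E, F
Pot 2: 35 chips, eligible: A, B, C, D, F
Pot 3: 40 chips, eligible: A, B, C, F
Pot 4: 72 chips, eligible: A, B, F
Pot 5: 140 chips, eligible: A, F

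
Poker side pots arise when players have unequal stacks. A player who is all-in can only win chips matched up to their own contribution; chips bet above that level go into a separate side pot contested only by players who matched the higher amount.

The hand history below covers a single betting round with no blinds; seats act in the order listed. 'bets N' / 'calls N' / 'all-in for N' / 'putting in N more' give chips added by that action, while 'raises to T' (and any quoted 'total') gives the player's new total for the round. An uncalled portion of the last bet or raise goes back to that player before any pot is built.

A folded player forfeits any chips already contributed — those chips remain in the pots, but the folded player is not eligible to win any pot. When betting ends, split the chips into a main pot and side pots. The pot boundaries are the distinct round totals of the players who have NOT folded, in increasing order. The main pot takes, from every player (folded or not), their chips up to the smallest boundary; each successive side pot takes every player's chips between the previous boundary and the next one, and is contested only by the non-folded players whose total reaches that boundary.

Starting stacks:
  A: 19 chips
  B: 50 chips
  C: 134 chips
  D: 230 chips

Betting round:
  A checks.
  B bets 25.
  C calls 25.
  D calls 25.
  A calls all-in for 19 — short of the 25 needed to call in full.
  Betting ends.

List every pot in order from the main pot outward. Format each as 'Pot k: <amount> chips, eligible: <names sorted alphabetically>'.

Pot 1: 76 chips, eligible: A, B, C, D
Pot 2: 18 chips, eligible: B, C, D

Derivation:
Contributions: A=19, B=25, C=25, D=25
Pot levels (distinct totals of non-folded players): 19, 25
Layer 1-19: 19 each from A, B, C, D = 19*4 = 76 chips; eligible A, B, C, D
Layer 20-25: 6 each from B, C, D = 6*3 = 18 chips; eligible B, C, D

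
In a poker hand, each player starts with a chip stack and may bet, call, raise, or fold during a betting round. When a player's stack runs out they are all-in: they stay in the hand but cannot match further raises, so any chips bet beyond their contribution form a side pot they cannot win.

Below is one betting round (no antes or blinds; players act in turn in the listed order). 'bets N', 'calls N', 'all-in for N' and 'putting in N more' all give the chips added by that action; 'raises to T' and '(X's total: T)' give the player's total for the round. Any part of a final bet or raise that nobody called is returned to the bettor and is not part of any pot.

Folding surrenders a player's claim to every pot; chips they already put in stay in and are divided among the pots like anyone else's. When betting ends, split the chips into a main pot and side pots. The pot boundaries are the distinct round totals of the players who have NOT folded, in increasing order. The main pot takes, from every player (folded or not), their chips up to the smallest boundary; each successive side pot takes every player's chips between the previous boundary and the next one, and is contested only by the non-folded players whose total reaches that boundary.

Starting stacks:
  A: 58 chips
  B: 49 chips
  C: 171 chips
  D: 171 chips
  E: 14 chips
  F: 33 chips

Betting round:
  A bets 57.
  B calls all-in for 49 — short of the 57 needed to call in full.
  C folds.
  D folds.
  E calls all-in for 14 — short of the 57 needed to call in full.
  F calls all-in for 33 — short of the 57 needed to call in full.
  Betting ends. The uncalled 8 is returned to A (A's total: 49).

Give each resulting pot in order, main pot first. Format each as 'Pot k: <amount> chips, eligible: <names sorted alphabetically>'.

Contributions (after 8 returned to A): A=49, B=49, E=14, F=33
Folded: C, D
Pot levels (distinct totals of non-folded players): 14, 33, 49
Layer 1-14: 14 each from A, B, E, F = 14*4 = 56 chips; eligible A, B, E, F
Layer 15-33: 19 each from A, B, F = 19*3 = 57 chips; eligible A, B, F
Layer 34-49: 16 each from A, B = 16*2 = 32 chips; eligible A, B

Pot 1: 56 chips, eligible: A, B, E, F
Pot 2: 57 chips, eligible: A, B, F
Pot 3: 32 chips, eligible: A, B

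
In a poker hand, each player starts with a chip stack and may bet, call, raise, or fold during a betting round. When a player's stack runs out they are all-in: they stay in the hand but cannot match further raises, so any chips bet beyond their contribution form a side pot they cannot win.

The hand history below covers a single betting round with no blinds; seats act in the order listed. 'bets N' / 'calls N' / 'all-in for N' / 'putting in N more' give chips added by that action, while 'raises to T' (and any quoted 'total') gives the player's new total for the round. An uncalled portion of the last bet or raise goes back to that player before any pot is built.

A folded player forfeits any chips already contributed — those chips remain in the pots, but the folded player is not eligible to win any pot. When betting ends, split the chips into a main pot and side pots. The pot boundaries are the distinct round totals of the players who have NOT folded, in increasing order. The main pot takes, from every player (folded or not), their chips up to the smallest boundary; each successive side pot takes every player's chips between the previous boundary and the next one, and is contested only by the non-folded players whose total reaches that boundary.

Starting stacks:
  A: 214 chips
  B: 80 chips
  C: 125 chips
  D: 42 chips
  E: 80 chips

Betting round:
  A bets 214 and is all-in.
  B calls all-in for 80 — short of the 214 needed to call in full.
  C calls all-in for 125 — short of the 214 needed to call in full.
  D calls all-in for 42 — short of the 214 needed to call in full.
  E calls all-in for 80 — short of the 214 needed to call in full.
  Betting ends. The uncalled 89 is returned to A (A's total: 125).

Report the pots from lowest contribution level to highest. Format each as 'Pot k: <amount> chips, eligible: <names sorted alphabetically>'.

Pot 1: 210 chips, eligible: A, B, C, D, E
Pot 2: 152 chips, eligible: A, B, C, E
Pot 3: 90 chips, eligible: A, C

Derivation:
Contributions (after 89 returned to A): A=125, B=80, C=125, D=42, E=80
Pot levels (distinct totals of non-folded players): 42, 80, 125
Layer 1-42: 42 each from A, B, C, D, E = 42*5 = 210 chips; eligible A, B, C, D, E
Layer 43-80: 38 each from A, B, C, E = 38*4 = 152 chips; eligible A, B, C, E
Layer 81-125: 45 each from A, C = 45*2 = 90 chips; eligible A, C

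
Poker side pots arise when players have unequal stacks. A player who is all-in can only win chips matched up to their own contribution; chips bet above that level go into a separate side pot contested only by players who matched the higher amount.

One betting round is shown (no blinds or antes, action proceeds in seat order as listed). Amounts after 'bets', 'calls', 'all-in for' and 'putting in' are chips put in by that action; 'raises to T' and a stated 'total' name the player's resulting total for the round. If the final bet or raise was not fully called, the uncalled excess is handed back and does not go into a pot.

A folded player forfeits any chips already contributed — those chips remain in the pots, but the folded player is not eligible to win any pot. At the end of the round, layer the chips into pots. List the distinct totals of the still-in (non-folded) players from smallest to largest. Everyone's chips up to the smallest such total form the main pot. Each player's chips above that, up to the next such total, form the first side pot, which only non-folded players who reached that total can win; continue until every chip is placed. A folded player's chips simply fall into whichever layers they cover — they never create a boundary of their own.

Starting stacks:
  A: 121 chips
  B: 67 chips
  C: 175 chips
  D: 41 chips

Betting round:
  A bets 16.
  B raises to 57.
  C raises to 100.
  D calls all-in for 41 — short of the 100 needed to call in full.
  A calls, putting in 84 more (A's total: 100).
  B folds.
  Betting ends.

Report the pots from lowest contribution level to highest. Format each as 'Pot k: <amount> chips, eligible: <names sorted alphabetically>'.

Contributions: A=100, B=57, C=100, D=41
Folded: B
Pot levels (distinct totals of non-folded players): 41, 100
Layer 1-41: 41 each from A, B, C, D = 41*4 = 164 chips; eligible A, C, D
Layer 42-100: A 59 + B 16 + C 59 = 134 chips; eligible A, C

Pot 1: 164 chips, eligible: A, C, D
Pot 2: 134 chips, eligible: A, C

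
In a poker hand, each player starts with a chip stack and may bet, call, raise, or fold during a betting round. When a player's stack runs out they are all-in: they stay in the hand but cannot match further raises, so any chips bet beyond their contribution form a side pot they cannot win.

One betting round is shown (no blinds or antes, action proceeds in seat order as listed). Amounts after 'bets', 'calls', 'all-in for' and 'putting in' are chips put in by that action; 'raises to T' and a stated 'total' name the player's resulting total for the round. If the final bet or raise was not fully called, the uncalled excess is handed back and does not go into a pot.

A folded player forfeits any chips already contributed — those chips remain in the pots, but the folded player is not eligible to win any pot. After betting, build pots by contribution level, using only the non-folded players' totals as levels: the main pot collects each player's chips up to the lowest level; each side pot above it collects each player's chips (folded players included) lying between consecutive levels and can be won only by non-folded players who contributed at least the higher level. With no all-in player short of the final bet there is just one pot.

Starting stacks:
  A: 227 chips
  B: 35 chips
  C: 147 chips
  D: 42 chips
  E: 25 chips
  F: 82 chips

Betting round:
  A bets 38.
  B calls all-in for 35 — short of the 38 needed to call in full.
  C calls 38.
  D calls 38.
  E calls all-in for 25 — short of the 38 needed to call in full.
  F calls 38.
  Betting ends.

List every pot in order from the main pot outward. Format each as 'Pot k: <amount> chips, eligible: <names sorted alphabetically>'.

Pot 1: 150 chips, eligible: A, B, C, D, E, F
Pot 2: 50 chips, eligible: A, B, C, D, F
Pot 3: 12 chips, eligible: A, C, D, F

Derivation:
Contributions: A=38, B=35, C=38, D=38, E=25, F=38
Pot levels (distinct totals of non-folded players): 25, 35, 38
Layer 1-25: 25 each from A, B, C, D, E, F = 25*6 = 150 chips; eligible A, B, C, D, E, F
Layer 26-35: 10 each from A, B, C, D, F = 10*5 = 50 chips; eligible A, B, C, D, F
Layer 36-38: 3 each from A, C, D, F = 3*4 = 12 chips; eligible A, C, D, F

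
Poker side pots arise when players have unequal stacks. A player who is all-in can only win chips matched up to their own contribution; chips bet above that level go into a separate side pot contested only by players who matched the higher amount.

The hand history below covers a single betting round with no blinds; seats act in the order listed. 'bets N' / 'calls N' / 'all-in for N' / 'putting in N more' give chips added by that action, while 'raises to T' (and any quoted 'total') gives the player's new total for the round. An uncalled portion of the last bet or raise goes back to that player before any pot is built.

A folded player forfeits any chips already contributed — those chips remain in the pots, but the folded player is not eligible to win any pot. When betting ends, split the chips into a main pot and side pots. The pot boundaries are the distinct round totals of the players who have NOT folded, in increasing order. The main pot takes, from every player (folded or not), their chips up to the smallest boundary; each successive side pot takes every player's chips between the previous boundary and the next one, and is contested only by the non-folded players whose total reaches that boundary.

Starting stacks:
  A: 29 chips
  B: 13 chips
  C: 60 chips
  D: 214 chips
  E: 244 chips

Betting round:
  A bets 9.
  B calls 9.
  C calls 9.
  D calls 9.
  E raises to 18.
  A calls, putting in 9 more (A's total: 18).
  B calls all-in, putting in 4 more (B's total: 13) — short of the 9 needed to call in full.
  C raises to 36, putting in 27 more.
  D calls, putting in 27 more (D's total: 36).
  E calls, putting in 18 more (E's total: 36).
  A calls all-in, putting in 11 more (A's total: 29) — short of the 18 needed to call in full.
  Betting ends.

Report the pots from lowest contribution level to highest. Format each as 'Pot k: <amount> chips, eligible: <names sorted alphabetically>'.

Contributions: A=29, B=13, C=36, D=36, E=36
Pot levels (distinct totals of non-folded players): 13, 29, 36
Layer 1-13: 13 each from A, B, C, D, E = 13*5 = 65 chips; eligible A, B, C, D, E
Layer 14-29: 16 each from A, C, D, E = 16*4 = 64 chips; eligible A, C, D, E
Layer 30-36: 7 each from C, D, E = 7*3 = 21 chips; eligible C, D, E

Pot 1: 65 chips, eligible: A, B, C, D, E
Pot 2: 64 chips, eligible: A, C, D, E
Pot 3: 21 chips, eligible: C, D, E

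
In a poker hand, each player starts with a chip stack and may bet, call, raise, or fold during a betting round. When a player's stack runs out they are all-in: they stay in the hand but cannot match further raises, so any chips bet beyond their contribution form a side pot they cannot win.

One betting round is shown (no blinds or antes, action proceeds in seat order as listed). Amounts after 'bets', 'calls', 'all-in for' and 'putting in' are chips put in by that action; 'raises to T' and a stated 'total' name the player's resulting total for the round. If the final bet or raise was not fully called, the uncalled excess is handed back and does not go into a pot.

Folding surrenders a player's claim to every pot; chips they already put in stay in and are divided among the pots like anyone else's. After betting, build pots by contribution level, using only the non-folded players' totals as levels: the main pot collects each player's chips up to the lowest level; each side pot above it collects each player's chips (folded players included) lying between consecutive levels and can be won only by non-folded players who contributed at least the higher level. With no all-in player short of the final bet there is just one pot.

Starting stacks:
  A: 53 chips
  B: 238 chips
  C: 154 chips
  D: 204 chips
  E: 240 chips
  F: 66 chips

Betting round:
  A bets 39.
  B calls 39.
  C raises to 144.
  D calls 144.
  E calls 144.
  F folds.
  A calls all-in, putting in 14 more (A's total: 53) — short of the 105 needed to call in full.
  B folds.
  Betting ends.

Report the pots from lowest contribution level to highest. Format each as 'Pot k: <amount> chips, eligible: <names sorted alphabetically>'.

Contributions: A=53, B=39, C=144, D=144, E=144
Folded: B, F
Pot levels (distinct totals of non-folded players): 53, 144
Layer 1-53: A 53 + B 39 + C 53 + D 53 + E 53 = 251 chips; eligible A, C, D, E
Layer 54-144: 91 each from C, D, E = 91*3 = 273 chips; eligible C, D, E

Pot 1: 251 chips, eligible: A, C, D, E
Pot 2: 273 chips, eligible: C, D, E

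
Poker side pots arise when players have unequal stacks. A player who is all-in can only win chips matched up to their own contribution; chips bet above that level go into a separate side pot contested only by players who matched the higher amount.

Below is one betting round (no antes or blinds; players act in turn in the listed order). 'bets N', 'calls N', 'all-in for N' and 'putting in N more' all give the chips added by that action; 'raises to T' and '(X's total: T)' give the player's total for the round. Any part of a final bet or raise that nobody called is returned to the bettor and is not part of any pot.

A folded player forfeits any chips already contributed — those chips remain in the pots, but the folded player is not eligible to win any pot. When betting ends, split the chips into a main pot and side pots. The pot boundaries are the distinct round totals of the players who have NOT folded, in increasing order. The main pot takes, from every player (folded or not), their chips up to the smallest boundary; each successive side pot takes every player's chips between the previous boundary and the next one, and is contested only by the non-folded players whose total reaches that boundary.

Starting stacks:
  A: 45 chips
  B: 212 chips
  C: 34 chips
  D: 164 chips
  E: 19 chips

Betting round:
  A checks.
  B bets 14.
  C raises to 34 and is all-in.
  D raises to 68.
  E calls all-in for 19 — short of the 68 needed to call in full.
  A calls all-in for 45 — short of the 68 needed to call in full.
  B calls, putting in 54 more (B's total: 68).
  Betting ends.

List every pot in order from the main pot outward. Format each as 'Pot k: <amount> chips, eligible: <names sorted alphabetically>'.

Pot 1: 95 chips, eligible: A, B, C, D, E
Pot 2: 60 chips, eligible: A, B, C, D
Pot 3: 33 chips, eligible: A, B, D
Pot 4: 46 chips, eligible: B, D

Derivation:
Contributions: A=45, B=68, C=34, D=68, E=19
Pot levels (distinct totals of non-folded players): 19, 34, 45, 68
Layer 1-19: 19 each from A, B, C, D, E = 19*5 = 95 chips; eligible A, B, C, D, E
Layer 20-34: 15 each from A, B, C, D = 15*4 = 60 chips; eligible A, B, C, D
Layer 35-45: 11 each from A, B, D = 11*3 = 33 chips; eligible A, B, D
Layer 46-68: 23 each from B, D = 23*2 = 46 chips; eligible B, D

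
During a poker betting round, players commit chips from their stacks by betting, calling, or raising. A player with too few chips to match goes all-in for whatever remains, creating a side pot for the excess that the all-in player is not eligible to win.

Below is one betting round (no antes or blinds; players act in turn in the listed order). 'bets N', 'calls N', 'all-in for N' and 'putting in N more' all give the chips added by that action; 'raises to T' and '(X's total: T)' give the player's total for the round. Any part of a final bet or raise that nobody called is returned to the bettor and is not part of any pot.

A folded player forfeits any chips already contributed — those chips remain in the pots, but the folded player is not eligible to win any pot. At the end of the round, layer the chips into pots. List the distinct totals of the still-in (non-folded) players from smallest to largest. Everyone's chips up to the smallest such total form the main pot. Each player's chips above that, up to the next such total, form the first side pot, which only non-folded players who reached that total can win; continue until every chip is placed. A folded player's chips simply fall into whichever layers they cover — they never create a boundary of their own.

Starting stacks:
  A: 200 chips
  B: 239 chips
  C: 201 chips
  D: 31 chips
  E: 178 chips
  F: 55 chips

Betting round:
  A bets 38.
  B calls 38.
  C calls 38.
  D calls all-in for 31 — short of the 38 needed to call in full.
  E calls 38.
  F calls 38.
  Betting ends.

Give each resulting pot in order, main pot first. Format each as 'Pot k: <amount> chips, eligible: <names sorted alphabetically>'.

Contributions: A=38, B=38, C=38, D=31, E=38, F=38
Pot levels (distinct totals of non-folded players): 31, 38
Layer 1-31: 31 each from A, B, C, D, E, F = 31*6 = 186 chips; eligible A, B, C, D, E, F
Layer 32-38: 7 each from A, B, C, E, F = 7*5 = 35 chips; eligible A, B, C, E, F

Pot 1: 186 chips, eligible: A, B, C, D, E, F
Pot 2: 35 chips, eligible: A, B, C, E, F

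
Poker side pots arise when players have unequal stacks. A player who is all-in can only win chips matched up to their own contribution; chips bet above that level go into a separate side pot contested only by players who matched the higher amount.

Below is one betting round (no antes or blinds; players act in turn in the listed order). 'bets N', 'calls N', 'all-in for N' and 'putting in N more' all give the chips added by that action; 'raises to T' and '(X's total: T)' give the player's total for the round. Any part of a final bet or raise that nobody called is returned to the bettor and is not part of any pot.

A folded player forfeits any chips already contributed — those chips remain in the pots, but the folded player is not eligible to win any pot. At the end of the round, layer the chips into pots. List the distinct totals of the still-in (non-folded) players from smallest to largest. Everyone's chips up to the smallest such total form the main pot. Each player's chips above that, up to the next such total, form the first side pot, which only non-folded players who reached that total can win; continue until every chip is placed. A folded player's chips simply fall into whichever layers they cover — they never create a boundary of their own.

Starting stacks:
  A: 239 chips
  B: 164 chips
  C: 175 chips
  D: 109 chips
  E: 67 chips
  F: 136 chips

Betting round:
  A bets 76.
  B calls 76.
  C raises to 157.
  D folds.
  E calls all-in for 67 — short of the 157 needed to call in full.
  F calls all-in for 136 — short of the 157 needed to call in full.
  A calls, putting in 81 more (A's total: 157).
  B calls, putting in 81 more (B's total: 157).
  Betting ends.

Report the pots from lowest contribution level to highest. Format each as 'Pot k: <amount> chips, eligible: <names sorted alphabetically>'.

Contributions: A=157, B=157, C=157, E=67, F=136
Folded: D
Pot levels (distinct totals of non-folded players): 67, 136, 157
Layer 1-67: 67 each from A, B, C, E, F = 67*5 = 335 chips; eligible A, B, C, E, F
Layer 68-136: 69 each from A, B, C, F = 69*4 = 276 chips; eligible A, B, C, F
Layer 137-157: 21 each from A, B, C = 21*3 = 63 chips; eligible A, B, C

Pot 1: 335 chips, eligible: A, B, C, E, F
Pot 2: 276 chips, eligible: A, B, C, F
Pot 3: 63 chips, eligible: A, B, C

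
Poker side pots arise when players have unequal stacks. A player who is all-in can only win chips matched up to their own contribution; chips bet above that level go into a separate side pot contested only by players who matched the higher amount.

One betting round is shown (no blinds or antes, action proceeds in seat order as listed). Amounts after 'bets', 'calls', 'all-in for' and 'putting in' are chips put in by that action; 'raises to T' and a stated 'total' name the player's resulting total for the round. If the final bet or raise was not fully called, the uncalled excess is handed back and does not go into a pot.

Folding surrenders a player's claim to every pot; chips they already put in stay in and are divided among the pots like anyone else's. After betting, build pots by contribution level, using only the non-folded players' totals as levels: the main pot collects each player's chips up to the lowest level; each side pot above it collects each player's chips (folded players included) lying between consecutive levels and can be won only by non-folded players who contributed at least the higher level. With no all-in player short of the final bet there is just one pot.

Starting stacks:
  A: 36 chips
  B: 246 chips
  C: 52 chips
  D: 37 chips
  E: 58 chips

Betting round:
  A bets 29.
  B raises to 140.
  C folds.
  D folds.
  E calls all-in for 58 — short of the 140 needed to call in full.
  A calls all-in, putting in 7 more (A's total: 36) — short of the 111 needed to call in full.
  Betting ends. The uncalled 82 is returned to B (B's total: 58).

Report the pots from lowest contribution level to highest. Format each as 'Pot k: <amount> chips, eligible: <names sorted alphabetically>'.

Pot 1: 108 chips, eligible: A, B, E
Pot 2: 44 chips, eligible: B, E

Derivation:
Contributions (after 82 returned to B): A=36, B=58, E=58
Folded: C, D
Pot levels (distinct totals of non-folded players): 36, 58
Layer 1-36: 36 each from A, B, E = 36*3 = 108 chips; eligible A, B, E
Layer 37-58: 22 each from B, E = 22*2 = 44 chips; eligible B, E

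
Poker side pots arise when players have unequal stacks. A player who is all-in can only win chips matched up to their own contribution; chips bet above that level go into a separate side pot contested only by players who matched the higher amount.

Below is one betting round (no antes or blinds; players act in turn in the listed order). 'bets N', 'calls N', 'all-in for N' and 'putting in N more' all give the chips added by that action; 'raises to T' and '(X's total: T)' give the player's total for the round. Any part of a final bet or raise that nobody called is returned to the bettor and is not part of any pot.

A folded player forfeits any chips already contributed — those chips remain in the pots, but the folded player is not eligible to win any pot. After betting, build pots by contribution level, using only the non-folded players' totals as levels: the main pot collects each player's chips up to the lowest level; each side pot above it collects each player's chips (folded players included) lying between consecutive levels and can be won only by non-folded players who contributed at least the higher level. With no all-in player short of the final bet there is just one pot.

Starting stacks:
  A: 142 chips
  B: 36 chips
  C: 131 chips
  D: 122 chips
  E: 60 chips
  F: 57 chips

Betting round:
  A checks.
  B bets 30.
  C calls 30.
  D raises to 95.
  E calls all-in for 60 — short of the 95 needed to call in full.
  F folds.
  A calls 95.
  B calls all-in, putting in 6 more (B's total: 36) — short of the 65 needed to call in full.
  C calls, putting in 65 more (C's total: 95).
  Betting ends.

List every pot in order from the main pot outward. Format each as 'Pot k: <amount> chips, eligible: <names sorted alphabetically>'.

Contributions: A=95, B=36, C=95, D=95, E=60
Folded: F
Pot levels (distinct totals of non-folded players): 36, 60, 95
Layer 1-36: 36 each from A, B, C, D, E = 36*5 = 180 chips; eligible A, B, C, D, E
Layer 37-60: 24 each from A, C, D, E = 24*4 = 96 chips; eligible A, C, D, E
Layer 61-95: 35 each from A, C, D = 35*3 = 105 chips; eligible A, C, D

Pot 1: 180 chips, eligible: A, B, C, D, E
Pot 2: 96 chips, eligible: A, C, D, E
Pot 3: 105 chips, eligible: A, C, D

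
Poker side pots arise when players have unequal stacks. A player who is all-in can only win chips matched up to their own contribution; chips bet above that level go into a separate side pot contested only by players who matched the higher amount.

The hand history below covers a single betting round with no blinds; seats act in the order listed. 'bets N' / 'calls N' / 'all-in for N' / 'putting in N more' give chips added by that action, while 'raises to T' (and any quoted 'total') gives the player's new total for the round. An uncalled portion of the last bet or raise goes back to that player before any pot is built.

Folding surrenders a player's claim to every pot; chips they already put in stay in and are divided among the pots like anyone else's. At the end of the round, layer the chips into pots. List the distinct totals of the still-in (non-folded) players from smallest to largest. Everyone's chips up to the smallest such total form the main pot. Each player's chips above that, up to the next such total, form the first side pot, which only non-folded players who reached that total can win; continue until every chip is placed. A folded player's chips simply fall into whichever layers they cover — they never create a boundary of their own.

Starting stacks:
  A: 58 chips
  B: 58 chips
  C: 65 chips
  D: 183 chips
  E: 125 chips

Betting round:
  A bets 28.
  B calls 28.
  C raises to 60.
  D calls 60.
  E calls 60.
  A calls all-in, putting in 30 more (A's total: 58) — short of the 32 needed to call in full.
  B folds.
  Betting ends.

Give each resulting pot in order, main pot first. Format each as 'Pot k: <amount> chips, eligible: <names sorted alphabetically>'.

Contributions: A=58, B=28, C=60, D=60, E=60
Folded: B
Pot levels (distinct totals of non-folded players): 58, 60
Layer 1-58: A 58 + B 28 + C 58 + D 58 + E 58 = 260 chips; eligible A, C, D, E
Layer 59-60: 2 each from C, D, E = 2*3 = 6 chips; eligible C, D, E

Pot 1: 260 chips, eligible: A, C, D, E
Pot 2: 6 chips, eligible: C, D, E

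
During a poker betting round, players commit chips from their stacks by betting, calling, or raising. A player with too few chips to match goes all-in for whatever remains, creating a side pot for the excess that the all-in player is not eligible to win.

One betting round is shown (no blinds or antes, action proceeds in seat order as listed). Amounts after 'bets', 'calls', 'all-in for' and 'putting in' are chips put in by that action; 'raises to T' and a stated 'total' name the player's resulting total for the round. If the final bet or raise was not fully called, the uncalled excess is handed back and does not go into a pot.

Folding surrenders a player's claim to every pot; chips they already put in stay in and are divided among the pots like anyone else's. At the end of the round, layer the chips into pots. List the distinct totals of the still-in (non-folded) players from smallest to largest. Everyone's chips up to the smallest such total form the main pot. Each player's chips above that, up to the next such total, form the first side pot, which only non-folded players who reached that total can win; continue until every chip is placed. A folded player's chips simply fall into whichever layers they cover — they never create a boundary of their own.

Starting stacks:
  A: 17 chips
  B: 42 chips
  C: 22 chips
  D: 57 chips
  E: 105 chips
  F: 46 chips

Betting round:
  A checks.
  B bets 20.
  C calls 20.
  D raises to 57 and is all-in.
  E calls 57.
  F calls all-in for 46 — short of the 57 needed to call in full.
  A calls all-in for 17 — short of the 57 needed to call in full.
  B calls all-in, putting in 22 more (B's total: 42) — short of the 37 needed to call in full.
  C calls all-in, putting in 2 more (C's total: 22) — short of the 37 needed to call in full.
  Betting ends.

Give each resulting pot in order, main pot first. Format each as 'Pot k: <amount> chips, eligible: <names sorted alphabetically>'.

Pot 1: 102 chips, eligible: A, B, C, D, E, F
Pot 2: 25 chips, eligible: B, C, D, E, F
Pot 3: 80 chips, eligible: B, D, E, F
Pot 4: 12 chips, eligible: D, E, F
Pot 5: 22 chips, eligible: D, E

Derivation:
Contributions: A=17, B=42, C=22, D=57, E=57, F=46
Pot levels (distinct totals of non-folded players): 17, 22, 42, 46, 57
Layer 1-17: 17 each from A, B, C, D, E, F = 17*6 = 102 chips; eligible A, B, C, D, E, F
Layer 18-22: 5 each from B, C, D, E, F = 5*5 = 25 chips; eligible B, C, D, E, F
Layer 23-42: 20 each from B, D, E, F = 20*4 = 80 chips; eligible B, D, E, F
Layer 43-46: 4 each from D, E, F = 4*3 = 12 chips; eligible D, E, F
Layer 47-57: 11 each from D, E = 11*2 = 22 chips; eligible D, E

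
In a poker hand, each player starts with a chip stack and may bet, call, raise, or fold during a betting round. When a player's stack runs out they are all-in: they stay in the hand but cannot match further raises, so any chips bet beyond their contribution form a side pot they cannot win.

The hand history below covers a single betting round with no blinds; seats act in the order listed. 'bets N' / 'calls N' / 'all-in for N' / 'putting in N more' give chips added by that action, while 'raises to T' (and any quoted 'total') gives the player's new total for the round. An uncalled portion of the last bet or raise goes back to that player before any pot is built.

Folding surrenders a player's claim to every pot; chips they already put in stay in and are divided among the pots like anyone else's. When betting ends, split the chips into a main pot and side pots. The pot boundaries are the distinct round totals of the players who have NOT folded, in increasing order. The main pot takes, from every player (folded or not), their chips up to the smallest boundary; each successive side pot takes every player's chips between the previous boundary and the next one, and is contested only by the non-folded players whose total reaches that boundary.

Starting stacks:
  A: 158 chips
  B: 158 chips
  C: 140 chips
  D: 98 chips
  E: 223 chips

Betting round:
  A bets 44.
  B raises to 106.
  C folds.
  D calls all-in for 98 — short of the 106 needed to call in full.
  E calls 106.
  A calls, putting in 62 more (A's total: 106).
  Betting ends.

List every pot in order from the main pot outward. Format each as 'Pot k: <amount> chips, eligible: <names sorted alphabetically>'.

Contributions: A=106, B=106, D=98, E=106
Folded: C
Pot levels (distinct totals of non-folded players): 98, 106
Layer 1-98: 98 each from A, B, D, E = 98*4 = 392 chips; eligible A, B, D, E
Layer 99-106: 8 each from A, B, E = 8*3 = 24 chips; eligible A, B, E

Pot 1: 392 chips, eligible: A, B, D, E
Pot 2: 24 chips, eligible: A, B, E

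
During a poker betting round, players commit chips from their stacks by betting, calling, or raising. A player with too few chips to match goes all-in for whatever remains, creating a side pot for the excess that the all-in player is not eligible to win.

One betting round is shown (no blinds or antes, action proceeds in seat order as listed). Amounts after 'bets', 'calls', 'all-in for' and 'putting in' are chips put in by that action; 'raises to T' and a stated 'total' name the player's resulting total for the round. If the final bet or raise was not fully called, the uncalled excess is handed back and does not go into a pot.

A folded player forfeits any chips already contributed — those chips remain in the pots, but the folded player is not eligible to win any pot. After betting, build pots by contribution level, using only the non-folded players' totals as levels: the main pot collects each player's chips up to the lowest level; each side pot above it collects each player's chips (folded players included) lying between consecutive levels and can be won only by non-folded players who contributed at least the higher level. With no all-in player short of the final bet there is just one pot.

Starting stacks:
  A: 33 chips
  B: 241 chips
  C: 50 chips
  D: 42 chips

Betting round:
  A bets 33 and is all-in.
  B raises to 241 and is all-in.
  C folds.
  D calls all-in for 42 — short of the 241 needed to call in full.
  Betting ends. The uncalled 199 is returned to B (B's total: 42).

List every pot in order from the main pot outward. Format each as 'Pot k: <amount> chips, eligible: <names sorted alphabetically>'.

Contributions (after 199 returned to B): A=33, B=42, D=42
Folded: C
Pot levels (distinct totals of non-folded players): 33, 42
Layer 1-33: 33 each from A, B, D = 33*3 = 99 chips; eligible A, B, D
Layer 34-42: 9 each from B, D = 9*2 = 18 chips; eligible B, D

Pot 1: 99 chips, eligible: A, B, D
Pot 2: 18 chips, eligible: B, D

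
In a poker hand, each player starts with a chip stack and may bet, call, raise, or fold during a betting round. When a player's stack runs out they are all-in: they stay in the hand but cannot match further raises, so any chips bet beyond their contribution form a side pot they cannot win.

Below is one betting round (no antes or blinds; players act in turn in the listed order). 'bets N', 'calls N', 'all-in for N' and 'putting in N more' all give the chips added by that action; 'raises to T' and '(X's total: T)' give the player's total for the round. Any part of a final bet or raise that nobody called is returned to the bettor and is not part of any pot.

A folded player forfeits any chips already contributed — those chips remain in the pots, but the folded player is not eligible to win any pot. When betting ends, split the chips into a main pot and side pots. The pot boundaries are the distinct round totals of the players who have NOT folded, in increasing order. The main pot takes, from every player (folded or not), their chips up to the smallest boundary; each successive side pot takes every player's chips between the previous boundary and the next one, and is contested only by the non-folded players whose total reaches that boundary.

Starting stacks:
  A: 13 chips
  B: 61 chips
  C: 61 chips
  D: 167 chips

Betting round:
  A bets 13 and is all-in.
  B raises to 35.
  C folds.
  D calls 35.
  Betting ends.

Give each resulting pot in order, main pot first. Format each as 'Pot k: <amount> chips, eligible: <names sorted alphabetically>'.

Pot 1: 39 chips, eligible: A, B, D
Pot 2: 44 chips, eligible: B, D

Derivation:
Contributions: A=13, B=35, D=35
Folded: C
Pot levels (distinct totals of non-folded players): 13, 35
Layer 1-13: 13 each from A, B, D = 13*3 = 39 chips; eligible A, B, D
Layer 14-35: 22 each from B, D = 22*2 = 44 chips; eligible B, D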